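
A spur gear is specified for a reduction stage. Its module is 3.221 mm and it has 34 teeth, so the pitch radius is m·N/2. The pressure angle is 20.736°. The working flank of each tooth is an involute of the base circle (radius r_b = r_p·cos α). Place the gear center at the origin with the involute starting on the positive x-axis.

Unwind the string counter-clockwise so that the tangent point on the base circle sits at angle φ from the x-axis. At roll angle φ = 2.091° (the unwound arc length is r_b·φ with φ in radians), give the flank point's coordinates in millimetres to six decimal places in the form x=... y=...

pitch radius r_p = m·N/2 = 3.221·34/2 = 54.757000
base radius r_b = r_p·cos α = 54.757000·cos 20.736° = 51.209937
roll angle φ = 2.091° = 0.03649483 rad
x = r_b·(cos φ + φ·sin φ) = 51.209937·(0.99933414 + 0.03649483·0.03648673) = 51.244029
y = r_b·(sin φ − φ·cos φ) = 51.209937·(0.03648673 − 0.03649483·0.99933414) = 0.000830

x=51.244029 y=0.000830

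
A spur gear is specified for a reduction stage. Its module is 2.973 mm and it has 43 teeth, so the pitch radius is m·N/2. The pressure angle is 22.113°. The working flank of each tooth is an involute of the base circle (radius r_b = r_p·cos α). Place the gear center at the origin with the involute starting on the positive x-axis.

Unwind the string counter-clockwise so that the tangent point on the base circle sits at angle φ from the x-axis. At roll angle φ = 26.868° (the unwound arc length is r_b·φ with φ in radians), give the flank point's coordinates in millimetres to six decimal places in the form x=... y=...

pitch radius r_p = m·N/2 = 2.973·43/2 = 63.919500
base radius r_b = r_p·cos α = 63.919500·cos 22.113° = 59.217789
roll angle φ = 26.868° = 0.46893506 rad
x = r_b·(cos φ + φ·sin φ) = 59.217789·(0.89205008 + 0.46893506·0.45193657) = 65.375194
y = r_b·(sin φ − φ·cos φ) = 59.217789·(0.45193657 − 0.46893506·0.89205008) = 1.991080

x=65.375194 y=1.991080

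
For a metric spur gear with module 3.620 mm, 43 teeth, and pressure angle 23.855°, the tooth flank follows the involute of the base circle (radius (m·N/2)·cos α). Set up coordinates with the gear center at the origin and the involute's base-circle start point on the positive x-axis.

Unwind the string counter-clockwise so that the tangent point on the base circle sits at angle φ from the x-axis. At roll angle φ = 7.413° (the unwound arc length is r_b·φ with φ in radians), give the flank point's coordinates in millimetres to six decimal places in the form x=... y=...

x=71.774406 y=0.051302

pitch radius r_p = m·N/2 = 3.620·43/2 = 77.830000
base radius r_b = r_p·cos α = 77.830000·cos 23.855° = 71.181129
roll angle φ = 7.413° = 0.12938126 rad
x = r_b·(cos φ + φ·sin φ) = 71.181129·(0.99164191 + 0.12938126·0.12902060) = 71.774406
y = r_b·(sin φ − φ·cos φ) = 71.181129·(0.12902060 − 0.12938126·0.99164191) = 0.051302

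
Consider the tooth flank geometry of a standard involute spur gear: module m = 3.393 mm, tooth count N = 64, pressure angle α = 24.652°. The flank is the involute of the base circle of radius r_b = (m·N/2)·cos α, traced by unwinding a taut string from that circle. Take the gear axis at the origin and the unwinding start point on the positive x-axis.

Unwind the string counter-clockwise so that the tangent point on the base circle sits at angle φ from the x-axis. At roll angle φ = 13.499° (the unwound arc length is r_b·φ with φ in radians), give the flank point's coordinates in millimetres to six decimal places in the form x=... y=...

x=101.381053 y=0.427792

pitch radius r_p = m·N/2 = 3.393·64/2 = 108.576000
base radius r_b = r_p·cos α = 108.576000·cos 24.652° = 98.680159
roll angle φ = 13.499° = 0.23560200 rad
x = r_b·(cos φ + φ·sin φ) = 98.680159·(0.97237399 + 0.23560200·0.23342839) = 101.381053
y = r_b·(sin φ − φ·cos φ) = 98.680159·(0.23342839 − 0.23560200·0.97237399) = 0.427792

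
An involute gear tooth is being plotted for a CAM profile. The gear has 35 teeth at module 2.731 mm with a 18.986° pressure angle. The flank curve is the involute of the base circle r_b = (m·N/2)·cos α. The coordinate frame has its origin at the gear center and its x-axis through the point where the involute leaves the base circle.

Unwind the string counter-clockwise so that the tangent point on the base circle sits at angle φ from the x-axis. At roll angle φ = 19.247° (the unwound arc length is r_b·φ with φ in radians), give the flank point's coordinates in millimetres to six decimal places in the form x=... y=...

x=47.670877 y=0.564622

pitch radius r_p = m·N/2 = 2.731·35/2 = 47.792500
base radius r_b = r_p·cos α = 47.792500·cos 18.986° = 45.192497
roll angle φ = 19.247° = 0.33592352 rad
x = r_b·(cos φ + φ·sin φ) = 45.192497·(0.94410628 + 0.33592352·0.32964121) = 47.670877
y = r_b·(sin φ − φ·cos φ) = 45.192497·(0.32964121 − 0.33592352·0.94410628) = 0.564622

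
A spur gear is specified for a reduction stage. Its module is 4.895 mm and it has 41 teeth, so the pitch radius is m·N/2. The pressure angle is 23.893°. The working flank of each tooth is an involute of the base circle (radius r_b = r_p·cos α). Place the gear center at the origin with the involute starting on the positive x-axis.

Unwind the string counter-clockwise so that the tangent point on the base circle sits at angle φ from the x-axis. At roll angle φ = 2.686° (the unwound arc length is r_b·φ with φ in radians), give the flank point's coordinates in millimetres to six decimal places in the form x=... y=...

x=91.848827 y=0.003150

pitch radius r_p = m·N/2 = 4.895·41/2 = 100.347500
base radius r_b = r_p·cos α = 100.347500·cos 23.893° = 91.748065
roll angle φ = 2.686° = 0.04687954 rad
x = r_b·(cos φ + φ·sin φ) = 91.748065·(0.99890136 + 0.04687954·0.04686237) = 91.848827
y = r_b·(sin φ − φ·cos φ) = 91.748065·(0.04686237 − 0.04687954·0.99890136) = 0.003150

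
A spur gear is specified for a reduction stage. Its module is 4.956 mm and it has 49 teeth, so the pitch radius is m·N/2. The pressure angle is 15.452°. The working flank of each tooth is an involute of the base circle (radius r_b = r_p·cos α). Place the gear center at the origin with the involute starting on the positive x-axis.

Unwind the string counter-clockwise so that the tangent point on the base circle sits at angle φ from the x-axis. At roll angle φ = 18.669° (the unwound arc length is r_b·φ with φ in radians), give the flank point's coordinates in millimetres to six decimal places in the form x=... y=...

x=123.081783 y=1.335257

pitch radius r_p = m·N/2 = 4.956·49/2 = 121.422000
base radius r_b = r_p·cos α = 121.422000·cos 15.452° = 117.033080
roll angle φ = 18.669° = 0.32583552 rad
x = r_b·(cos φ + φ·sin φ) = 117.033080·(0.94738361 + 0.32583552·0.32010045) = 123.081783
y = r_b·(sin φ − φ·cos φ) = 117.033080·(0.32010045 − 0.32583552·0.94738361) = 1.335257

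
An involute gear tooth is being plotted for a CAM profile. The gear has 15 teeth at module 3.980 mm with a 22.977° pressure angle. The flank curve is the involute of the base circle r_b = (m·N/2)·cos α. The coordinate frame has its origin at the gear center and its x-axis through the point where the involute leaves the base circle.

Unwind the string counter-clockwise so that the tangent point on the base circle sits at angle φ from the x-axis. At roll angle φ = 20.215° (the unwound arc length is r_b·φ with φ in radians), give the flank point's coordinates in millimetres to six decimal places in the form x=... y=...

x=29.139361 y=0.397339

pitch radius r_p = m·N/2 = 3.980·15/2 = 29.850000
base radius r_b = r_p·cos α = 29.850000·cos 22.977° = 27.481750
roll angle φ = 20.215° = 0.35281831 rad
x = r_b·(cos φ + φ·sin φ) = 27.481750·(0.93840259 + 0.35281831·0.34554388) = 29.139361
y = r_b·(sin φ − φ·cos φ) = 27.481750·(0.34554388 − 0.35281831·0.93840259) = 0.397339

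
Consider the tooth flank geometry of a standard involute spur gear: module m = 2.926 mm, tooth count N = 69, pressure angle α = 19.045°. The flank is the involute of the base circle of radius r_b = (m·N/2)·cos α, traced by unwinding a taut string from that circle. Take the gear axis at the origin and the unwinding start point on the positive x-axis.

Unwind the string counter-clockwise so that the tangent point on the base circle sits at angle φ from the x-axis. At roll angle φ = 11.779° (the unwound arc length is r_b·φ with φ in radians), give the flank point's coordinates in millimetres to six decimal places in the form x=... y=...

x=97.416616 y=0.275198

pitch radius r_p = m·N/2 = 2.926·69/2 = 100.947000
base radius r_b = r_p·cos α = 100.947000·cos 19.045° = 95.421422
roll angle φ = 11.779° = 0.20558233 rad
x = r_b·(cos φ + φ·sin φ) = 95.421422·(0.97894227 + 0.20558233·0.20413726) = 97.416616
y = r_b·(sin φ − φ·cos φ) = 95.421422·(0.20413726 − 0.20558233·0.97894227) = 0.275198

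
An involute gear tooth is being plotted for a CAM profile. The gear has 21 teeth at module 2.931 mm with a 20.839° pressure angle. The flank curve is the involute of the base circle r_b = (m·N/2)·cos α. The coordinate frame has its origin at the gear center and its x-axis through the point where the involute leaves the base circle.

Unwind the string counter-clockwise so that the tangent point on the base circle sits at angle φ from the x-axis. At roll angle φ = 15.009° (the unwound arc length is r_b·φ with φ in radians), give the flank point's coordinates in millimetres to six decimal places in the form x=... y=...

x=29.732268 y=0.171162

pitch radius r_p = m·N/2 = 2.931·21/2 = 30.775500
base radius r_b = r_p·cos α = 30.775500·cos 20.839° = 28.762282
roll angle φ = 15.009° = 0.26195647 rad
x = r_b·(cos φ + φ·sin φ) = 28.762282·(0.96588516 + 0.26195647·0.25897077) = 29.732268
y = r_b·(sin φ − φ·cos φ) = 28.762282·(0.25897077 − 0.26195647·0.96588516) = 0.171162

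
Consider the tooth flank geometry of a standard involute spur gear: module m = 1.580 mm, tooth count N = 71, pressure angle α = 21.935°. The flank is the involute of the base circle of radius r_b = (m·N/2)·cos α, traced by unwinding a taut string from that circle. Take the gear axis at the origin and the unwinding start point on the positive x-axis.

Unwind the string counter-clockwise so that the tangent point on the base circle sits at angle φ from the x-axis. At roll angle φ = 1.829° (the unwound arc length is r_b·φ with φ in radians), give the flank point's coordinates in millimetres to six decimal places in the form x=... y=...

x=52.056049 y=0.000564

pitch radius r_p = m·N/2 = 1.580·71/2 = 56.090000
base radius r_b = r_p·cos α = 56.090000·cos 21.935° = 52.029546
roll angle φ = 1.829° = 0.03192207 rad
x = r_b·(cos φ + φ·sin φ) = 52.029546·(0.99949053 + 0.03192207·0.03191665) = 52.056049
y = r_b·(sin φ − φ·cos φ) = 52.029546·(0.03191665 − 0.03192207·0.99949053) = 0.000564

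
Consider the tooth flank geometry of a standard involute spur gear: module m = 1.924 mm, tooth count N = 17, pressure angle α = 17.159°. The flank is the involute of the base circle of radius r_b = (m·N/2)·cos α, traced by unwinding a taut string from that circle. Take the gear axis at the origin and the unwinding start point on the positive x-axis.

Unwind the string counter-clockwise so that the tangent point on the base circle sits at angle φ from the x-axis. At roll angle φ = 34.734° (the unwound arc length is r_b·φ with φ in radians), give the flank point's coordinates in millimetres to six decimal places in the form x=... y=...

x=18.238946 y=1.118356

pitch radius r_p = m·N/2 = 1.924·17/2 = 16.354000
base radius r_b = r_p·cos α = 16.354000·cos 17.159° = 15.626079
roll angle φ = 34.734° = 0.60622266 rad
x = r_b·(cos φ + φ·sin φ) = 15.626079·(0.82180608 + 0.60622266·0.56976729) = 18.238946
y = r_b·(sin φ − φ·cos φ) = 15.626079·(0.56976729 − 0.60622266·0.82180608) = 1.118356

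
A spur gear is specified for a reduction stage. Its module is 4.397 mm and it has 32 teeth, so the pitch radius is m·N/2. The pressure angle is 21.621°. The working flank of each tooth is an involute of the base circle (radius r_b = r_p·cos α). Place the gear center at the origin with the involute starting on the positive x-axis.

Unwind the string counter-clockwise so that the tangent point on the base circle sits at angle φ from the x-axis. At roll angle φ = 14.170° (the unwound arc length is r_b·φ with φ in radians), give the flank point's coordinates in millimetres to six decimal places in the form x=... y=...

pitch radius r_p = m·N/2 = 4.397·32/2 = 70.352000
base radius r_b = r_p·cos α = 70.352000·cos 21.621° = 65.402139
roll angle φ = 14.170° = 0.24731316 rad
x = r_b·(cos φ + φ·sin φ) = 65.402139·(0.96957366 + 0.24731316·0.24479975) = 67.371780
y = r_b·(sin φ − φ·cos φ) = 65.402139·(0.24479975 − 0.24731316·0.96957366) = 0.327758

x=67.371780 y=0.327758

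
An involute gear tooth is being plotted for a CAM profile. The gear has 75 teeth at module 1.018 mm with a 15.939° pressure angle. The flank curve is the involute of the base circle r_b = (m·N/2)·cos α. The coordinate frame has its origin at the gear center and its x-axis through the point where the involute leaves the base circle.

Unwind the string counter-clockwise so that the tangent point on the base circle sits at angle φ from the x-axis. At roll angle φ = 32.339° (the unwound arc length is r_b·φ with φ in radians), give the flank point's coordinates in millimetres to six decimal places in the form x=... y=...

x=42.096824 y=2.130809

pitch radius r_p = m·N/2 = 1.018·75/2 = 38.175000
base radius r_b = r_p·cos α = 38.175000·cos 15.939° = 36.707347
roll angle φ = 32.339° = 0.56442203 rad
x = r_b·(cos φ + φ·sin φ) = 36.707347·(0.84489792 + 0.56442203·0.53492758) = 42.096824
y = r_b·(sin φ − φ·cos φ) = 36.707347·(0.53492758 − 0.56442203·0.84489792) = 2.130809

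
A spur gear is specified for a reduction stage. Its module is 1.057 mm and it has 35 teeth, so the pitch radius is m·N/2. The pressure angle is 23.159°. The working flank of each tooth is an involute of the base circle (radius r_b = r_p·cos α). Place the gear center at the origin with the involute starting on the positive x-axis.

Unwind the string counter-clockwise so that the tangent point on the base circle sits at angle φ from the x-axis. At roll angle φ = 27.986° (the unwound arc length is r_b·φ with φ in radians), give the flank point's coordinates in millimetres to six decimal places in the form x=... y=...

x=18.916270 y=0.645003

pitch radius r_p = m·N/2 = 1.057·35/2 = 18.497500
base radius r_b = r_p·cos α = 18.497500·cos 23.159° = 17.006916
roll angle φ = 27.986° = 0.48844784 rad
x = r_b·(cos φ + φ·sin φ) = 17.006916·(0.88306228 + 0.48844784·0.46925580) = 18.916270
y = r_b·(sin φ − φ·cos φ) = 17.006916·(0.46925580 − 0.48844784·0.88306228) = 0.645003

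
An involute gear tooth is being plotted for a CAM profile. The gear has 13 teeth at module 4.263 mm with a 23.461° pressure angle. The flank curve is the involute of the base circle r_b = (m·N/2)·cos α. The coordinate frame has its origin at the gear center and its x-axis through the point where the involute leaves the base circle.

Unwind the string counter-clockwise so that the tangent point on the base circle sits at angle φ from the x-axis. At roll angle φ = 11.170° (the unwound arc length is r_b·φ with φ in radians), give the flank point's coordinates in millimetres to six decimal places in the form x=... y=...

pitch radius r_p = m·N/2 = 4.263·13/2 = 27.709500
base radius r_b = r_p·cos α = 27.709500·cos 23.461° = 25.418791
roll angle φ = 11.170° = 0.19495328 rad
x = r_b·(cos φ + φ·sin φ) = 25.418791·(0.98105672 + 0.19495328·0.19372070) = 25.897254
y = r_b·(sin φ − φ·cos φ) = 25.418791·(0.19372070 − 0.19495328·0.98105672) = 0.062542

x=25.897254 y=0.062542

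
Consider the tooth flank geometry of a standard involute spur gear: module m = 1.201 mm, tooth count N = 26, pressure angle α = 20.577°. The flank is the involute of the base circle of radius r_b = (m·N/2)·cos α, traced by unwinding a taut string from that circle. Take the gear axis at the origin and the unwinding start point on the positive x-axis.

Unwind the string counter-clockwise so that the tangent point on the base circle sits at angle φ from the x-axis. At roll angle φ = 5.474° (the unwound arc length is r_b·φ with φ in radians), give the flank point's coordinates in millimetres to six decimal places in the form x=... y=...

pitch radius r_p = m·N/2 = 1.201·26/2 = 15.613000
base radius r_b = r_p·cos α = 15.613000·cos 20.577° = 14.616902
roll angle φ = 5.474° = 0.09553932 rad
x = r_b·(cos φ + φ·sin φ) = 14.616902·(0.99543959 + 0.09553932·0.09539405) = 14.683459
y = r_b·(sin φ − φ·cos φ) = 14.616902·(0.09539405 − 0.09553932·0.99543959) = 0.004245

x=14.683459 y=0.004245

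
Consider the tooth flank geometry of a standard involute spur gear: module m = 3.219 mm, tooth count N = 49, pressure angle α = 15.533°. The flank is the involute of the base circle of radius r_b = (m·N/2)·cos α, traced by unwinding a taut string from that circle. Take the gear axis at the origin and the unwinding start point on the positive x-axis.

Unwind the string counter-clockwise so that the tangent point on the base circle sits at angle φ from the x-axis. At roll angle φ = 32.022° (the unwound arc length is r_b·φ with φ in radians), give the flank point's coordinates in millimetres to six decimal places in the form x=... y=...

pitch radius r_p = m·N/2 = 3.219·49/2 = 78.865500
base radius r_b = r_p·cos α = 78.865500·cos 15.533° = 75.985046
roll angle φ = 32.022° = 0.55888933 rad
x = r_b·(cos φ + φ·sin φ) = 75.985046·(0.84784456 + 0.55888933·0.53024485) = 86.941539
y = r_b·(sin φ − φ·cos φ) = 75.985046·(0.53024485 − 0.55888933·0.84784456) = 4.285068

x=86.941539 y=4.285068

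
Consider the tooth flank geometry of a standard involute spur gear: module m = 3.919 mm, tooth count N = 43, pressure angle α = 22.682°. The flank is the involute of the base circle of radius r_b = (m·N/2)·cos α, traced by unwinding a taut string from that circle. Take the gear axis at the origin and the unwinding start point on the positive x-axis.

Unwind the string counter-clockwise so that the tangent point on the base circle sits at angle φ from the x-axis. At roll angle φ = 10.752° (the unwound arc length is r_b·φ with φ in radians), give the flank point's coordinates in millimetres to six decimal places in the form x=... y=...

pitch radius r_p = m·N/2 = 3.919·43/2 = 84.258500
base radius r_b = r_p·cos α = 84.258500·cos 22.682° = 77.741887
roll angle φ = 10.752° = 0.18765780 rad
x = r_b·(cos φ + φ·sin φ) = 77.741887·(0.98244389 + 0.18765780·0.18655833) = 79.098717
y = r_b·(sin φ − φ·cos φ) = 77.741887·(0.18655833 − 0.18765780·0.98244389) = 0.170649

x=79.098717 y=0.170649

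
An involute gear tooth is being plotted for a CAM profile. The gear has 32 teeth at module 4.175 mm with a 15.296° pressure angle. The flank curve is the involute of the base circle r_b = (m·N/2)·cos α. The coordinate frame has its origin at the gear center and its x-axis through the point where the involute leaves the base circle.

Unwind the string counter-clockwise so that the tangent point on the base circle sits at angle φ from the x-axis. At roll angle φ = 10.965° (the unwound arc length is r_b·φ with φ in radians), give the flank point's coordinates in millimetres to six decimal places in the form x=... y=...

x=65.602811 y=0.149989

pitch radius r_p = m·N/2 = 4.175·32/2 = 66.800000
base radius r_b = r_p·cos α = 66.800000·cos 15.296° = 64.433666
roll angle φ = 10.965° = 0.19137535 rad
x = r_b·(cos φ + φ·sin φ) = 64.433666·(0.98174356 + 0.19137535·0.19020932) = 65.602811
y = r_b·(sin φ − φ·cos φ) = 64.433666·(0.19020932 − 0.19137535·0.98174356) = 0.149989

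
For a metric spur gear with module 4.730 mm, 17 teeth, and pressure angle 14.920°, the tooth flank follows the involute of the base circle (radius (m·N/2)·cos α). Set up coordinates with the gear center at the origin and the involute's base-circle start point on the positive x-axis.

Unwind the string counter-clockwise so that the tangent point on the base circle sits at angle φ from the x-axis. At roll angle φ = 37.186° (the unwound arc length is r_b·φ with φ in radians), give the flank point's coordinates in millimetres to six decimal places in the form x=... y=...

pitch radius r_p = m·N/2 = 4.730·17/2 = 40.205000
base radius r_b = r_p·cos α = 40.205000·cos 14.920° = 38.849539
roll angle φ = 37.186° = 0.64901814 rad
x = r_b·(cos φ + φ·sin φ) = 38.849539·(0.79667763 + 0.64901814·0.60440447) = 46.190047
y = r_b·(sin φ − φ·cos φ) = 38.849539·(0.60440447 − 0.64901814·0.79667763) = 3.393361

x=46.190047 y=3.393361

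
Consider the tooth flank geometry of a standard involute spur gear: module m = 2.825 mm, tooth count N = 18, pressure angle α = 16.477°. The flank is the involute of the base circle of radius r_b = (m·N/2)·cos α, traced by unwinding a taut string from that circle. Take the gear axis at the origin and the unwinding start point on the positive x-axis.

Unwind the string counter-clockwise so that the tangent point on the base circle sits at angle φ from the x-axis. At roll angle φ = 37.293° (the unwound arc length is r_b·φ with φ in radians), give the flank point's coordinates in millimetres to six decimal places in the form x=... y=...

x=29.011146 y=2.147487

pitch radius r_p = m·N/2 = 2.825·18/2 = 25.425000
base radius r_b = r_p·cos α = 25.425000·cos 16.477° = 24.380889
roll angle φ = 37.293° = 0.65088564 rad
x = r_b·(cos φ + φ·sin φ) = 24.380889·(0.79554751 + 0.65088564·0.60589121) = 29.011146
y = r_b·(sin φ − φ·cos φ) = 24.380889·(0.60589121 − 0.65088564·0.79554751) = 2.147487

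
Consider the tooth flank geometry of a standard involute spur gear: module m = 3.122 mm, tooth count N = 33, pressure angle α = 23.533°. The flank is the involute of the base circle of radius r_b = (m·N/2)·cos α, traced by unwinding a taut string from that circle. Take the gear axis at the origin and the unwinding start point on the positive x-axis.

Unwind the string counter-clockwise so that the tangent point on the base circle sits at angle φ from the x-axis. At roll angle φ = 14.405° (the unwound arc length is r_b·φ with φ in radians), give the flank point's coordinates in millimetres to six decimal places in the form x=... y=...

pitch radius r_p = m·N/2 = 3.122·33/2 = 51.513000
base radius r_b = r_p·cos α = 51.513000·cos 23.533° = 47.228677
roll angle φ = 14.405° = 0.25141468 rad
x = r_b·(cos φ + φ·sin φ) = 47.228677·(0.96856146 + 0.25141468·0.24877441) = 48.697819
y = r_b·(sin φ − φ·cos φ) = 47.228677·(0.24877441 − 0.25141468·0.96856146) = 0.248604

x=48.697819 y=0.248604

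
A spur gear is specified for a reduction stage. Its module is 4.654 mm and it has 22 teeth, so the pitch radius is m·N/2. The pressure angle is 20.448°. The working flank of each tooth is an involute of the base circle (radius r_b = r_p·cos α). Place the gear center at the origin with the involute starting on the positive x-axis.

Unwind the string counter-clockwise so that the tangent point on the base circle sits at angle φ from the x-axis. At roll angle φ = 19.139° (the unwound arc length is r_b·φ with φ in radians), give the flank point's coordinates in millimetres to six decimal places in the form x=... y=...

pitch radius r_p = m·N/2 = 4.654·22/2 = 51.194000
base radius r_b = r_p·cos α = 51.194000·cos 20.448° = 47.968248
roll angle φ = 19.139° = 0.33403857 rad
x = r_b·(cos φ + φ·sin φ) = 47.968248·(0.94472596 + 0.33403857·0.32786103) = 50.570247
y = r_b·(sin φ − φ·cos φ) = 47.968248·(0.32786103 − 0.33403857·0.94472596) = 0.589344

x=50.570247 y=0.589344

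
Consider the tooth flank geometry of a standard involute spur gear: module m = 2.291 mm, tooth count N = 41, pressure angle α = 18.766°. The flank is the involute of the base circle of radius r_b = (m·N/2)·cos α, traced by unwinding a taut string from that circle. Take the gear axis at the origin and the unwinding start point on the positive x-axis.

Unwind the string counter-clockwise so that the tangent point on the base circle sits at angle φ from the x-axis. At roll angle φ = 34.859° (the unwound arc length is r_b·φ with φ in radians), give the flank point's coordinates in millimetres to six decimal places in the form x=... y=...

x=51.952931 y=3.216249

pitch radius r_p = m·N/2 = 2.291·41/2 = 46.965500
base radius r_b = r_p·cos α = 46.965500·cos 18.766° = 44.468830
roll angle φ = 34.859° = 0.60840432 rad
x = r_b·(cos φ + φ·sin φ) = 44.468830·(0.82056108 + 0.60840432·0.57155884) = 51.952931
y = r_b·(sin φ − φ·cos φ) = 44.468830·(0.57155884 − 0.60840432·0.82056108) = 3.216249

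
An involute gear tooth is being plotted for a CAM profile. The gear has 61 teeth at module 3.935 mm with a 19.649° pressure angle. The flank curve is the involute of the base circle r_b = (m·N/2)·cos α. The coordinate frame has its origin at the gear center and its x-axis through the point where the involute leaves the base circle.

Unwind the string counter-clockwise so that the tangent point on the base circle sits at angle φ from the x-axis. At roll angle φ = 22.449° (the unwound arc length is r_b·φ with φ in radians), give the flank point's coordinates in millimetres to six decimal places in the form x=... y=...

x=121.374548 y=2.231566

pitch radius r_p = m·N/2 = 3.935·61/2 = 120.017500
base radius r_b = r_p·cos α = 120.017500·cos 19.649° = 113.028908
roll angle φ = 22.449° = 0.39180896 rad
x = r_b·(cos φ + φ·sin φ) = 113.028908·(0.92421980 + 0.39180896·0.38186092) = 121.374548
y = r_b·(sin φ − φ·cos φ) = 113.028908·(0.38186092 − 0.39180896·0.92421980) = 2.231566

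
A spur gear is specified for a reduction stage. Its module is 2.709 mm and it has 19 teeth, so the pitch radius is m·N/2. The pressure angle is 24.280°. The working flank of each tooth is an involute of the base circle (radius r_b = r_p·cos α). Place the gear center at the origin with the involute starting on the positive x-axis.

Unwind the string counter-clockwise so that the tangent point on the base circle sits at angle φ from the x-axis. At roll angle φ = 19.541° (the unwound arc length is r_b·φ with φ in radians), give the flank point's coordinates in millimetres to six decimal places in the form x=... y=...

pitch radius r_p = m·N/2 = 2.709·19/2 = 25.735500
base radius r_b = r_p·cos α = 25.735500·cos 24.280° = 23.459114
roll angle φ = 19.541° = 0.34105479 rad
x = r_b·(cos φ + φ·sin φ) = 23.459114·(0.94240238 + 0.34105479·0.33448131) = 24.784058
y = r_b·(sin φ − φ·cos φ) = 23.459114·(0.33448131 − 0.34105479·0.94240238) = 0.306622

x=24.784058 y=0.306622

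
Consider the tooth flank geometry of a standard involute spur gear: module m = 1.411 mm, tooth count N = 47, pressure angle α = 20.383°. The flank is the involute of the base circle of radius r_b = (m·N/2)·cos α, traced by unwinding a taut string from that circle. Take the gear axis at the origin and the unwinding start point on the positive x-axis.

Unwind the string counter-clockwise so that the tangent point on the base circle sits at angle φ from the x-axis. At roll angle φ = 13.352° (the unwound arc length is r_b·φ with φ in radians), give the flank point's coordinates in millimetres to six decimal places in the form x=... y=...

pitch radius r_p = m·N/2 = 1.411·47/2 = 33.158500
base radius r_b = r_p·cos α = 33.158500·cos 20.383° = 31.082293
roll angle φ = 13.352° = 0.23303636 rad
x = r_b·(cos φ + φ·sin φ) = 31.082293·(0.97296969 + 0.23303636·0.23093287) = 31.914846
y = r_b·(sin φ − φ·cos φ) = 31.082293·(0.23093287 − 0.23303636·0.97296969) = 0.130407

x=31.914846 y=0.130407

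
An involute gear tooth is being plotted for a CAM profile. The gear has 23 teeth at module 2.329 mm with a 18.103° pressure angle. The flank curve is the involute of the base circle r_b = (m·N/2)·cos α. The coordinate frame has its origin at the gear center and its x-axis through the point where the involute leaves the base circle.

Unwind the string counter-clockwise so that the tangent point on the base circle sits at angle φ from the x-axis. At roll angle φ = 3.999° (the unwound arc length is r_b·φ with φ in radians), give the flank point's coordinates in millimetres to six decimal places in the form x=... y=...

x=25.519635 y=0.002884

pitch radius r_p = m·N/2 = 2.329·23/2 = 26.783500
base radius r_b = r_p·cos α = 26.783500·cos 18.103° = 25.457702
roll angle φ = 3.999° = 0.06979572 rad
x = r_b·(cos φ + φ·sin φ) = 25.457702·(0.99756527 + 0.06979572·0.06973906) = 25.519635
y = r_b·(sin φ − φ·cos φ) = 25.457702·(0.06973906 − 0.06979572·0.99756527) = 0.002884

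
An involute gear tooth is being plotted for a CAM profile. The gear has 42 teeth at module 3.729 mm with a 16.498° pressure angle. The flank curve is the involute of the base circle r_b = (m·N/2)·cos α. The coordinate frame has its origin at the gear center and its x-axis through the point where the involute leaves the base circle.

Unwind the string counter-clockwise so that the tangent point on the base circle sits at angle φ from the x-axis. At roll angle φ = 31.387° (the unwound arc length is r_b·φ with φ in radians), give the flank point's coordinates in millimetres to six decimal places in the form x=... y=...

x=85.519954 y=3.992309

pitch radius r_p = m·N/2 = 3.729·42/2 = 78.309000
base radius r_b = r_p·cos α = 78.309000·cos 16.498° = 75.084991
roll angle φ = 31.387° = 0.54780649 rad
x = r_b·(cos φ + φ·sin φ) = 75.084991·(0.85366899 + 0.54780649·0.52081595) = 85.519954
y = r_b·(sin φ − φ·cos φ) = 75.084991·(0.52081595 − 0.54780649·0.85366899) = 3.992309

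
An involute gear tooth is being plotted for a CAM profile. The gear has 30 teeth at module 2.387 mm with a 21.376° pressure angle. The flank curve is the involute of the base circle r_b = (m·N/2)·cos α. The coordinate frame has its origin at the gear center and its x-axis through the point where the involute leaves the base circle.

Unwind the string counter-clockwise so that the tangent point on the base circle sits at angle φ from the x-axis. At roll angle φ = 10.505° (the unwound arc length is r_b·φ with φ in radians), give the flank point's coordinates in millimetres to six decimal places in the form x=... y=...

pitch radius r_p = m·N/2 = 2.387·30/2 = 35.805000
base radius r_b = r_p·cos α = 35.805000·cos 21.376° = 33.341923
roll angle φ = 10.505° = 0.18334684 rad
x = r_b·(cos φ + φ·sin φ) = 33.341923·(0.98323900 + 0.18334684·0.18232133) = 33.897634
y = r_b·(sin φ − φ·cos φ) = 33.341923·(0.18232133 − 0.18334684·0.98323900) = 0.068270

x=33.897634 y=0.068270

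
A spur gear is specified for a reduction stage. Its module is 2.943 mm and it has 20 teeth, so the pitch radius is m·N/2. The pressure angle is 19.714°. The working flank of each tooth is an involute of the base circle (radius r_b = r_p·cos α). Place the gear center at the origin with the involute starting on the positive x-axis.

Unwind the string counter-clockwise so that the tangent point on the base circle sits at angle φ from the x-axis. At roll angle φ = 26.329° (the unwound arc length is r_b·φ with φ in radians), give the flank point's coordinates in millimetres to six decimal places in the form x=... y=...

x=30.477610 y=0.877353

pitch radius r_p = m·N/2 = 2.943·20/2 = 29.430000
base radius r_b = r_p·cos α = 29.430000·cos 19.714° = 27.705053
roll angle φ = 26.329° = 0.45952774 rad
x = r_b·(cos φ + φ·sin φ) = 27.705053·(0.89626206 + 0.45952774·0.44352489) = 30.477610
y = r_b·(sin φ − φ·cos φ) = 27.705053·(0.44352489 − 0.45952774·0.89626206) = 0.877353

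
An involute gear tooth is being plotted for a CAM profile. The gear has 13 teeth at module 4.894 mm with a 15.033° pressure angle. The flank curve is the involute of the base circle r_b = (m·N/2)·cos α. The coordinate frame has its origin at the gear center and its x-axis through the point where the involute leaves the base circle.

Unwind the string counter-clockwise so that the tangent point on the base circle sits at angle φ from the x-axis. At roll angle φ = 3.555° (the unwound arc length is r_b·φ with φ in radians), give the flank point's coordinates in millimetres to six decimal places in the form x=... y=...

x=30.781399 y=0.002445

pitch radius r_p = m·N/2 = 4.894·13/2 = 31.811000
base radius r_b = r_p·cos α = 31.811000·cos 15.033° = 30.722319
roll angle φ = 3.555° = 0.06204645 rad
x = r_b·(cos φ + φ·sin φ) = 30.722319·(0.99807574 + 0.06204645·0.06200665) = 30.781399
y = r_b·(sin φ − φ·cos φ) = 30.722319·(0.06200665 − 0.06204645·0.99807574) = 0.002445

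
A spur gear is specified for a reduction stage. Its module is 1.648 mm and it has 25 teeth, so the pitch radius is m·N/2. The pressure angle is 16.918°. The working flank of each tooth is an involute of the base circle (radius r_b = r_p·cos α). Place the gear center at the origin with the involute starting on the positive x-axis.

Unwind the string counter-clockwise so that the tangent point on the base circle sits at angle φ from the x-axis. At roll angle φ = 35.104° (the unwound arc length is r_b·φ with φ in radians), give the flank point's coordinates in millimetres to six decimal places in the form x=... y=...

pitch radius r_p = m·N/2 = 1.648·25/2 = 20.600000
base radius r_b = r_p·cos α = 20.600000·cos 16.918° = 19.708478
roll angle φ = 35.104° = 0.61268038 rad
x = r_b·(cos φ + φ·sin φ) = 19.708478·(0.81810957 + 0.61268038·0.57506237) = 23.067571
y = r_b·(sin φ − φ·cos φ) = 19.708478·(0.57506237 − 0.61268038·0.81810957) = 1.454933

x=23.067571 y=1.454933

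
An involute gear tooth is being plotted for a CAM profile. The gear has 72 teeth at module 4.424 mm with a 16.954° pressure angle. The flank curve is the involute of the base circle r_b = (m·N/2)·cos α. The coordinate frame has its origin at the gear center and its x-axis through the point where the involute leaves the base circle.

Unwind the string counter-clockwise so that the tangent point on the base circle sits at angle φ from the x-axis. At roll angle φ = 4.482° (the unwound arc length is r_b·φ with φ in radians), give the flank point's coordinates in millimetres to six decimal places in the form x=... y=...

pitch radius r_p = m·N/2 = 4.424·72/2 = 159.264000
base radius r_b = r_p·cos α = 159.264000·cos 16.954° = 152.342256
roll angle φ = 4.482° = 0.07822566 rad
x = r_b·(cos φ + φ·sin φ) = 152.342256·(0.99694193 + 0.07822566·0.07814590) = 152.807653
y = r_b·(sin φ − φ·cos φ) = 152.342256·(0.07814590 − 0.07822566·0.99694193) = 0.024293

x=152.807653 y=0.024293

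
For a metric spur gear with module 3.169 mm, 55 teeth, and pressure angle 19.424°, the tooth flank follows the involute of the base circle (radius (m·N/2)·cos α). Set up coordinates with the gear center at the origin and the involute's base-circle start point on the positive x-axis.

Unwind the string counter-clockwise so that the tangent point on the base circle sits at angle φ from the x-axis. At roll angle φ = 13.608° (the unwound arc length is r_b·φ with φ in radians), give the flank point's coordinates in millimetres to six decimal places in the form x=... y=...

x=84.472804 y=0.364961

pitch radius r_p = m·N/2 = 3.169·55/2 = 87.147500
base radius r_b = r_p·cos α = 87.147500·cos 19.424° = 82.187364
roll angle φ = 13.608° = 0.23750440 rad
x = r_b·(cos φ + φ·sin φ) = 82.187364·(0.97192816 + 0.23750440·0.23527782) = 84.472804
y = r_b·(sin φ − φ·cos φ) = 82.187364·(0.23527782 − 0.23750440·0.97192816) = 0.364961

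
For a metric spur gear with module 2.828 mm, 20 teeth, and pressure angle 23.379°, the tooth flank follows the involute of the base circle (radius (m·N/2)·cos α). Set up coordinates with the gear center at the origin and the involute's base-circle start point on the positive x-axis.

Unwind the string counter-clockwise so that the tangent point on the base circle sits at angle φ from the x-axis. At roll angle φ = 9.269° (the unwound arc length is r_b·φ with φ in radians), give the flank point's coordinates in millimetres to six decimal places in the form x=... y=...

pitch radius r_p = m·N/2 = 2.828·20/2 = 28.280000
base radius r_b = r_p·cos α = 28.280000·cos 23.379° = 25.958216
roll angle φ = 9.269° = 0.16177457 rad
x = r_b·(cos φ + φ·sin φ) = 25.958216·(0.98694301 + 0.16177457·0.16106986) = 26.295673
y = r_b·(sin φ − φ·cos φ) = 25.958216·(0.16106986 − 0.16177457·0.98694301) = 0.036538

x=26.295673 y=0.036538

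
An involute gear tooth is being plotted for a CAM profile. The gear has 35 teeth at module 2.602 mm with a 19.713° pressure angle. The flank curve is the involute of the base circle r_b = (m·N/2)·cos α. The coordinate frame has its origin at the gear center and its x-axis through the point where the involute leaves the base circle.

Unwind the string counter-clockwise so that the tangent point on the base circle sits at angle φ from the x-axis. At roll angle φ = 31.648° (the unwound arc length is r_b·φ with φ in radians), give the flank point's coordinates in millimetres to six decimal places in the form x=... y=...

pitch radius r_p = m·N/2 = 2.602·35/2 = 45.535000
base radius r_b = r_p·cos α = 45.535000·cos 19.713° = 42.866377
roll angle φ = 31.648° = 0.55236180 rad
x = r_b·(cos φ + φ·sin φ) = 42.866377·(0.85128766 + 0.55236180·0.52469926) = 48.915316
y = r_b·(sin φ − φ·cos φ) = 42.866377·(0.52469926 − 0.55236180·0.85128766) = 2.335381

x=48.915316 y=2.335381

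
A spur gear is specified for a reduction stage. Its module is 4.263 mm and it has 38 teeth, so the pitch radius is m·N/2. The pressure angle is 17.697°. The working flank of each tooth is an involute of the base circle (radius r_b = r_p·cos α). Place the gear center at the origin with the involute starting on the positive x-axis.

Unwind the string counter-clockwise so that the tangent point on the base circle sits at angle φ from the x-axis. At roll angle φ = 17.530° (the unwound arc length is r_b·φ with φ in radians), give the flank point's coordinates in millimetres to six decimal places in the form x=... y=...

x=80.691560 y=0.729794

pitch radius r_p = m·N/2 = 4.263·38/2 = 80.997000
base radius r_b = r_p·cos α = 80.997000·cos 17.697° = 77.164011
roll angle φ = 17.530° = 0.30595622 rad
x = r_b·(cos φ + φ·sin φ) = 77.164011·(0.95355937 + 0.30595622·0.30120512) = 80.691560
y = r_b·(sin φ − φ·cos φ) = 77.164011·(0.30120512 − 0.30595622·0.95355937) = 0.729794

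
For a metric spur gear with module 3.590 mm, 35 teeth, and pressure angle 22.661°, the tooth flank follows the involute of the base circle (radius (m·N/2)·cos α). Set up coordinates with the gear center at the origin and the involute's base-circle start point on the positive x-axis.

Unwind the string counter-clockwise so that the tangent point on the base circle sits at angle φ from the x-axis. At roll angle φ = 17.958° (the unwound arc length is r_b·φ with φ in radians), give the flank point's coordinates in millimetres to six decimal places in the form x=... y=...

x=60.753004 y=0.589186

pitch radius r_p = m·N/2 = 3.590·35/2 = 62.825000
base radius r_b = r_p·cos α = 62.825000·cos 22.661° = 57.974945
roll angle φ = 17.958° = 0.31342623 rad
x = r_b·(cos φ + φ·sin φ) = 57.974945·(0.95128278 + 0.31342623·0.30831975) = 60.753004
y = r_b·(sin φ − φ·cos φ) = 57.974945·(0.30831975 − 0.31342623·0.95128278) = 0.589186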